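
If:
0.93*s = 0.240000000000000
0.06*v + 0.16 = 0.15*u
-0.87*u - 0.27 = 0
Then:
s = 0.26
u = -0.31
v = -3.44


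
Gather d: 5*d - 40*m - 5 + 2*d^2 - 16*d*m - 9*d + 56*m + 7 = 2*d^2 + d*(-16*m - 4) + 16*m + 2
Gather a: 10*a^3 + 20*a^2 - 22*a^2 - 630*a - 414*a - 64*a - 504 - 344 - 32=10*a^3 - 2*a^2 - 1108*a - 880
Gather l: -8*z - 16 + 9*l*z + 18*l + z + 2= l*(9*z + 18) - 7*z - 14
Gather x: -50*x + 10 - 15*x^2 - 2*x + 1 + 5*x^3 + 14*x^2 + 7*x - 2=5*x^3 - x^2 - 45*x + 9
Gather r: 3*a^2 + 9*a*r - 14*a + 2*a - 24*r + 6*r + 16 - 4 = 3*a^2 - 12*a + r*(9*a - 18) + 12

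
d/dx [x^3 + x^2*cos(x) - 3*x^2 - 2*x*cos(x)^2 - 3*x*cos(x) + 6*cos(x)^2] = -x^2*sin(x) + 3*x^2 + 3*x*sin(x) + 2*x*sin(2*x) + 2*x*cos(x) - 6*x - 6*sin(2*x) - 2*cos(x)^2 - 3*cos(x)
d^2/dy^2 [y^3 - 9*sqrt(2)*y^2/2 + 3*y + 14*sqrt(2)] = 6*y - 9*sqrt(2)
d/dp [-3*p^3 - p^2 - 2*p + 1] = -9*p^2 - 2*p - 2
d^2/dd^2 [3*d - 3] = 0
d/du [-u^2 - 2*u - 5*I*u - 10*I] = -2*u - 2 - 5*I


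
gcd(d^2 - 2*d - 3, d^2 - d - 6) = d - 3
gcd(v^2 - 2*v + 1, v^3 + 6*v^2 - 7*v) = v - 1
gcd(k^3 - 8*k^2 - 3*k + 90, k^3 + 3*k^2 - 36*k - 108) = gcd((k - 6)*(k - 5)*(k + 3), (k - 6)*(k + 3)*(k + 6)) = k^2 - 3*k - 18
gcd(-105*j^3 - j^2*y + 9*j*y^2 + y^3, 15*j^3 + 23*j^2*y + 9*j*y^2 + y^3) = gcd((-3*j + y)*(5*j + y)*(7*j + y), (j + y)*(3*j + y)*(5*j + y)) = 5*j + y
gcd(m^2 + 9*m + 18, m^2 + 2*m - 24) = m + 6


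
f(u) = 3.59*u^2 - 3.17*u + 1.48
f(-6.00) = 149.74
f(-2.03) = 22.71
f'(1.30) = 6.16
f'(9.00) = 61.45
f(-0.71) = 5.54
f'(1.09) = 4.66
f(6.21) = 120.24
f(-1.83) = 19.30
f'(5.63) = 37.25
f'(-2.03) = -17.75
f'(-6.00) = -46.25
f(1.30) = 3.43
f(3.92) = 44.22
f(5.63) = 97.42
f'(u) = 7.18*u - 3.17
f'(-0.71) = -8.27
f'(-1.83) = -16.31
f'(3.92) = 24.98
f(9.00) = 263.74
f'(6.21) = 41.42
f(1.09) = 2.29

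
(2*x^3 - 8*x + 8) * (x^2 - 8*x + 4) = 2*x^5 - 16*x^4 + 72*x^2 - 96*x + 32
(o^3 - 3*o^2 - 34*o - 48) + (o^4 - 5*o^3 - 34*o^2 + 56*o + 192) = o^4 - 4*o^3 - 37*o^2 + 22*o + 144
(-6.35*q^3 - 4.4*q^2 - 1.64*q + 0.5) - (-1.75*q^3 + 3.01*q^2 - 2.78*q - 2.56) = -4.6*q^3 - 7.41*q^2 + 1.14*q + 3.06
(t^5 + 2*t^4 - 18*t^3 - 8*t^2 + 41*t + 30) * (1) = t^5 + 2*t^4 - 18*t^3 - 8*t^2 + 41*t + 30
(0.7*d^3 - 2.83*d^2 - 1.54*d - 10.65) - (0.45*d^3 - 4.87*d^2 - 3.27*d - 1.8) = 0.25*d^3 + 2.04*d^2 + 1.73*d - 8.85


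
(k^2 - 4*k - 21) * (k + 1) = k^3 - 3*k^2 - 25*k - 21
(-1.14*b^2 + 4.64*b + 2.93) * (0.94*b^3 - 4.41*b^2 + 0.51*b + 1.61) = -1.0716*b^5 + 9.389*b^4 - 18.2896*b^3 - 12.3903*b^2 + 8.9647*b + 4.7173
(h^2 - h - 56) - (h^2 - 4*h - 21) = 3*h - 35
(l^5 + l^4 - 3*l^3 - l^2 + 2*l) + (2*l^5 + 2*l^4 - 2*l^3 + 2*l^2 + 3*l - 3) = 3*l^5 + 3*l^4 - 5*l^3 + l^2 + 5*l - 3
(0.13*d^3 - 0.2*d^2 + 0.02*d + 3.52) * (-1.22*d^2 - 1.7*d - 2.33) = -0.1586*d^5 + 0.023*d^4 + 0.0127*d^3 - 3.8624*d^2 - 6.0306*d - 8.2016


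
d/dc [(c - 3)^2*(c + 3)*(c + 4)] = 4*c^3 + 3*c^2 - 42*c - 9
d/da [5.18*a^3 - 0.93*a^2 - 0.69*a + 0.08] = 15.54*a^2 - 1.86*a - 0.69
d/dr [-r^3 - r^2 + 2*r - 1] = -3*r^2 - 2*r + 2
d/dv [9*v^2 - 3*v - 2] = 18*v - 3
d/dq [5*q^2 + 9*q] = 10*q + 9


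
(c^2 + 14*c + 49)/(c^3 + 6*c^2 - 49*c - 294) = (c + 7)/(c^2 - c - 42)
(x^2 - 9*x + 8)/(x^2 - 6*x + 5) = (x - 8)/(x - 5)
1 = 1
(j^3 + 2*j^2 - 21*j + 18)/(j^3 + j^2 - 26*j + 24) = (j - 3)/(j - 4)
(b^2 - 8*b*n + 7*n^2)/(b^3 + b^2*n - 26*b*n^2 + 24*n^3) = (b - 7*n)/(b^2 + 2*b*n - 24*n^2)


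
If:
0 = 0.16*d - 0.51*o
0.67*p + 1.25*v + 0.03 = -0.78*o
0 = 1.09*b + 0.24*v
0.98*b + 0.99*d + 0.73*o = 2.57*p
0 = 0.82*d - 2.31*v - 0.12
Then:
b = 0.01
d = 0.03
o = 0.01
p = 0.02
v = -0.04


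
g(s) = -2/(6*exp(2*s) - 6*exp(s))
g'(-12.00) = -54251.60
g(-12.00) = 54251.93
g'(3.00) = 0.00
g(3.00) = 0.00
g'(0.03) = 370.02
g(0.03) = -10.62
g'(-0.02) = 832.97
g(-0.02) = 17.17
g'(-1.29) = -1.04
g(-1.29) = 1.67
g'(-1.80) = -1.94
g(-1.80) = 2.42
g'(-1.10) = -0.75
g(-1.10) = 1.50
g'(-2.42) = -3.71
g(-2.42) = 4.11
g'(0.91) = 0.24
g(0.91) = -0.09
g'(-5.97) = -130.50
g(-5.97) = 130.84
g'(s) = -2*(-12*exp(2*s) + 6*exp(s))/(6*exp(2*s) - 6*exp(s))^2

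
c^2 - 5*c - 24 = (c - 8)*(c + 3)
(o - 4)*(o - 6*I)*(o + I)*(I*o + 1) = I*o^4 + 6*o^3 - 4*I*o^3 - 24*o^2 + I*o^2 + 6*o - 4*I*o - 24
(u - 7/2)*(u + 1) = u^2 - 5*u/2 - 7/2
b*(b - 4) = b^2 - 4*b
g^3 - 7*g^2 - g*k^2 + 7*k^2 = (g - 7)*(g - k)*(g + k)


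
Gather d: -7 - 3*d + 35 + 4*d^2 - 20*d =4*d^2 - 23*d + 28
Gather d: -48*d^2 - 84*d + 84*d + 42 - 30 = 12 - 48*d^2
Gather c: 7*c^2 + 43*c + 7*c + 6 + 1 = 7*c^2 + 50*c + 7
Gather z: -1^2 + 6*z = 6*z - 1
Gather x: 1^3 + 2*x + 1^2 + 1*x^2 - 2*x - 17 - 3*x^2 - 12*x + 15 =-2*x^2 - 12*x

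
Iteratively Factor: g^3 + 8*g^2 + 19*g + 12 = (g + 4)*(g^2 + 4*g + 3) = (g + 1)*(g + 4)*(g + 3)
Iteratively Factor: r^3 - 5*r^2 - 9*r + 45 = (r - 3)*(r^2 - 2*r - 15) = (r - 3)*(r + 3)*(r - 5)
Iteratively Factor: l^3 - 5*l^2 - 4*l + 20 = (l + 2)*(l^2 - 7*l + 10) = (l - 5)*(l + 2)*(l - 2)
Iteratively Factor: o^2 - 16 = (o + 4)*(o - 4)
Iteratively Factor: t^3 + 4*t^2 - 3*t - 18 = (t + 3)*(t^2 + t - 6) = (t + 3)^2*(t - 2)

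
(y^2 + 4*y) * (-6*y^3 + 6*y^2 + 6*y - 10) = -6*y^5 - 18*y^4 + 30*y^3 + 14*y^2 - 40*y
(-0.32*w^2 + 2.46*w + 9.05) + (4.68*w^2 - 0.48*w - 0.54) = 4.36*w^2 + 1.98*w + 8.51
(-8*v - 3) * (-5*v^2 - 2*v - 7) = 40*v^3 + 31*v^2 + 62*v + 21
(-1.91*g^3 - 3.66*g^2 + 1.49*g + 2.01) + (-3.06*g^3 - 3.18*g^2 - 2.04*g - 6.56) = -4.97*g^3 - 6.84*g^2 - 0.55*g - 4.55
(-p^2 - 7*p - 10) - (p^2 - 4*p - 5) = -2*p^2 - 3*p - 5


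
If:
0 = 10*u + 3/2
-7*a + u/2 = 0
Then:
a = -3/280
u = -3/20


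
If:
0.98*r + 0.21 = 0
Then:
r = -0.21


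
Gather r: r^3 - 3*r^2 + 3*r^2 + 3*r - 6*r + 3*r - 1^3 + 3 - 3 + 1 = r^3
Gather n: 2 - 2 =0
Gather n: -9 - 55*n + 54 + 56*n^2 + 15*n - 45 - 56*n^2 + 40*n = 0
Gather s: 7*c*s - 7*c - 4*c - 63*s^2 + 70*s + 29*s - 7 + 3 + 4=-11*c - 63*s^2 + s*(7*c + 99)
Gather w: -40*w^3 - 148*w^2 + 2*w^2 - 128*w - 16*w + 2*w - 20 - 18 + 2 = -40*w^3 - 146*w^2 - 142*w - 36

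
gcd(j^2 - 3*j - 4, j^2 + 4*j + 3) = j + 1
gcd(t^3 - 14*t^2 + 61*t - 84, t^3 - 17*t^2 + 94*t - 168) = t^2 - 11*t + 28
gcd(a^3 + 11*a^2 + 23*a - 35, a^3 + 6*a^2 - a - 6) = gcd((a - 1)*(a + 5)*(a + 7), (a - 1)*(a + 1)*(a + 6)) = a - 1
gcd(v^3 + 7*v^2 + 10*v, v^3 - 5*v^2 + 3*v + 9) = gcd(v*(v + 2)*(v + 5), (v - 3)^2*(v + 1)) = 1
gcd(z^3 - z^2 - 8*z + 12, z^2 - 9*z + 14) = z - 2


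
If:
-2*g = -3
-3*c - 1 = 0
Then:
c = -1/3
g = 3/2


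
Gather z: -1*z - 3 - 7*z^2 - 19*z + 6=-7*z^2 - 20*z + 3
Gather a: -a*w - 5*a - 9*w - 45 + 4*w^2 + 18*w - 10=a*(-w - 5) + 4*w^2 + 9*w - 55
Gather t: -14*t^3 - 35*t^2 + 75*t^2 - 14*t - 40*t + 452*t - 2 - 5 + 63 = -14*t^3 + 40*t^2 + 398*t + 56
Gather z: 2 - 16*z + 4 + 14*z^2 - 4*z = 14*z^2 - 20*z + 6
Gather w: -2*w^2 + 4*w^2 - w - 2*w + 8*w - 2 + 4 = 2*w^2 + 5*w + 2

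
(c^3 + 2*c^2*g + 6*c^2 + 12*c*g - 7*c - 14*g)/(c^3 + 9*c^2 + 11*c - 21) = (c + 2*g)/(c + 3)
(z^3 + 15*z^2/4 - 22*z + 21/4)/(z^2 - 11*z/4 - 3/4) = (4*z^2 + 27*z - 7)/(4*z + 1)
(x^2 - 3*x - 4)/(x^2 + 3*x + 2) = (x - 4)/(x + 2)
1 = 1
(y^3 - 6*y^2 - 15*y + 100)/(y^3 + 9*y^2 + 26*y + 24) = (y^2 - 10*y + 25)/(y^2 + 5*y + 6)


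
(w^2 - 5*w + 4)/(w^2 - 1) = (w - 4)/(w + 1)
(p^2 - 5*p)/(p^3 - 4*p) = (p - 5)/(p^2 - 4)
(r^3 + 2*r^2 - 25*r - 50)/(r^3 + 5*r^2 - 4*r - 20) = (r - 5)/(r - 2)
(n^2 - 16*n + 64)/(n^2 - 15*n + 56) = (n - 8)/(n - 7)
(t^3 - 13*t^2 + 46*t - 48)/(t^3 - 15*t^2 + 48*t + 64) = (t^2 - 5*t + 6)/(t^2 - 7*t - 8)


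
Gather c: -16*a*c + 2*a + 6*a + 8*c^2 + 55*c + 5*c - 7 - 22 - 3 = 8*a + 8*c^2 + c*(60 - 16*a) - 32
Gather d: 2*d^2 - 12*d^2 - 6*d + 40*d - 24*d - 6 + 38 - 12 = -10*d^2 + 10*d + 20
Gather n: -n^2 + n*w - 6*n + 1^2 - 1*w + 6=-n^2 + n*(w - 6) - w + 7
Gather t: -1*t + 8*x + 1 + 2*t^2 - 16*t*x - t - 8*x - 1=2*t^2 + t*(-16*x - 2)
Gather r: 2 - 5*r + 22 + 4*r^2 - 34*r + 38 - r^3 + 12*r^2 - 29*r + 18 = -r^3 + 16*r^2 - 68*r + 80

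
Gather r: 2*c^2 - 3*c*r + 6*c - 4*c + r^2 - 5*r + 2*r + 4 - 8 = 2*c^2 + 2*c + r^2 + r*(-3*c - 3) - 4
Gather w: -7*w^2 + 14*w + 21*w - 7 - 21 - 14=-7*w^2 + 35*w - 42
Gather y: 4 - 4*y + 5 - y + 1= 10 - 5*y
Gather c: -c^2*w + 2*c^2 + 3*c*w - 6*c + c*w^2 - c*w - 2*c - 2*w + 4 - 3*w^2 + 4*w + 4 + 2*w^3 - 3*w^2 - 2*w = c^2*(2 - w) + c*(w^2 + 2*w - 8) + 2*w^3 - 6*w^2 + 8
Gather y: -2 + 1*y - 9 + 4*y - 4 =5*y - 15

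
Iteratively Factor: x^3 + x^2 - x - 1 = (x + 1)*(x^2 - 1) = (x - 1)*(x + 1)*(x + 1)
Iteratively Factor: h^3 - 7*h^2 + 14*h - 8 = (h - 1)*(h^2 - 6*h + 8) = (h - 4)*(h - 1)*(h - 2)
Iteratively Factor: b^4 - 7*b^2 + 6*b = (b)*(b^3 - 7*b + 6) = b*(b - 2)*(b^2 + 2*b - 3) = b*(b - 2)*(b - 1)*(b + 3)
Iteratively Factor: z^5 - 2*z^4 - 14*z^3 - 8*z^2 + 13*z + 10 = (z - 1)*(z^4 - z^3 - 15*z^2 - 23*z - 10) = (z - 1)*(z + 2)*(z^3 - 3*z^2 - 9*z - 5) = (z - 1)*(z + 1)*(z + 2)*(z^2 - 4*z - 5) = (z - 5)*(z - 1)*(z + 1)*(z + 2)*(z + 1)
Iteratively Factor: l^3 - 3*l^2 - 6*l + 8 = (l - 4)*(l^2 + l - 2) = (l - 4)*(l - 1)*(l + 2)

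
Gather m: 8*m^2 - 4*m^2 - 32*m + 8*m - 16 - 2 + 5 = 4*m^2 - 24*m - 13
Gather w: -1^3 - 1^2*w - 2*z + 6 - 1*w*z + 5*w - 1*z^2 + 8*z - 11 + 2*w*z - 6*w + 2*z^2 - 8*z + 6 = w*(z - 2) + z^2 - 2*z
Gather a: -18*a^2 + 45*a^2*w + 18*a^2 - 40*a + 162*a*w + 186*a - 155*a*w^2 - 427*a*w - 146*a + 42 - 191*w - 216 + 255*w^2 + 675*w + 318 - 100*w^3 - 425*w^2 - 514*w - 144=45*a^2*w + a*(-155*w^2 - 265*w) - 100*w^3 - 170*w^2 - 30*w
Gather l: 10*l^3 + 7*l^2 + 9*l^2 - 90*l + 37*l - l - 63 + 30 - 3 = 10*l^3 + 16*l^2 - 54*l - 36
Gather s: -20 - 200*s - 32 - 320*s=-520*s - 52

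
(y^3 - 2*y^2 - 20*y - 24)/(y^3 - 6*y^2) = 1 + 4/y + 4/y^2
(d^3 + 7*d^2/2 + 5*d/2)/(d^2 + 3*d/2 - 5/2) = d*(d + 1)/(d - 1)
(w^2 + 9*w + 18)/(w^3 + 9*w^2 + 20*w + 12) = (w + 3)/(w^2 + 3*w + 2)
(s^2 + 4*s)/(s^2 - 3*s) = (s + 4)/(s - 3)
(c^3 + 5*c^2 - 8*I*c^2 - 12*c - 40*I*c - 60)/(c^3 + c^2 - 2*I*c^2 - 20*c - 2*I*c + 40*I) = (c - 6*I)/(c - 4)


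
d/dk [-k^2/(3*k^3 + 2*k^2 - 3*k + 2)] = k*(3*k^3 + 3*k - 4)/(9*k^6 + 12*k^5 - 14*k^4 + 17*k^2 - 12*k + 4)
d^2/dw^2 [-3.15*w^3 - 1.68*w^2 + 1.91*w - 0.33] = -18.9*w - 3.36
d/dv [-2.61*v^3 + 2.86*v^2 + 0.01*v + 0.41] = -7.83*v^2 + 5.72*v + 0.01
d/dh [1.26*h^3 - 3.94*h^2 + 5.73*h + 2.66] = 3.78*h^2 - 7.88*h + 5.73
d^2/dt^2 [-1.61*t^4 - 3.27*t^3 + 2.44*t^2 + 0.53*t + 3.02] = -19.32*t^2 - 19.62*t + 4.88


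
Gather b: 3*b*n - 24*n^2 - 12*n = 3*b*n - 24*n^2 - 12*n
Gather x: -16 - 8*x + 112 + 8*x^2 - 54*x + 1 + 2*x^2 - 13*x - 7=10*x^2 - 75*x + 90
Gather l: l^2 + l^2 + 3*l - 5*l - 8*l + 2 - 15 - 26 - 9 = 2*l^2 - 10*l - 48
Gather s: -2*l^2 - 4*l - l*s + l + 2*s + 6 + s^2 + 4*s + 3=-2*l^2 - 3*l + s^2 + s*(6 - l) + 9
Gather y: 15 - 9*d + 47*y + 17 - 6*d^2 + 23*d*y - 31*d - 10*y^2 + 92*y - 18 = -6*d^2 - 40*d - 10*y^2 + y*(23*d + 139) + 14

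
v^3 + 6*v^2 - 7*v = v*(v - 1)*(v + 7)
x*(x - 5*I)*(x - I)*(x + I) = x^4 - 5*I*x^3 + x^2 - 5*I*x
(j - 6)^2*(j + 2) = j^3 - 10*j^2 + 12*j + 72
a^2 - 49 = (a - 7)*(a + 7)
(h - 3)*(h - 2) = h^2 - 5*h + 6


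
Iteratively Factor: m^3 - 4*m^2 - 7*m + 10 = (m + 2)*(m^2 - 6*m + 5) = (m - 1)*(m + 2)*(m - 5)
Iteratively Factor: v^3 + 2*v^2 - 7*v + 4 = (v + 4)*(v^2 - 2*v + 1) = (v - 1)*(v + 4)*(v - 1)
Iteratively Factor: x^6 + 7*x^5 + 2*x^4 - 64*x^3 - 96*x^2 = (x + 4)*(x^5 + 3*x^4 - 10*x^3 - 24*x^2) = (x + 4)^2*(x^4 - x^3 - 6*x^2) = (x + 2)*(x + 4)^2*(x^3 - 3*x^2) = (x - 3)*(x + 2)*(x + 4)^2*(x^2) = x*(x - 3)*(x + 2)*(x + 4)^2*(x)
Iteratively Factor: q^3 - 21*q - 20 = (q - 5)*(q^2 + 5*q + 4) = (q - 5)*(q + 4)*(q + 1)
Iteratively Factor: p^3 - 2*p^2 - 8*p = (p - 4)*(p^2 + 2*p) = p*(p - 4)*(p + 2)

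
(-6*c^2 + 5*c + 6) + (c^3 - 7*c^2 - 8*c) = c^3 - 13*c^2 - 3*c + 6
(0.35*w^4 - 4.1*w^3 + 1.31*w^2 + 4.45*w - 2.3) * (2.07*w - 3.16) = 0.7245*w^5 - 9.593*w^4 + 15.6677*w^3 + 5.0719*w^2 - 18.823*w + 7.268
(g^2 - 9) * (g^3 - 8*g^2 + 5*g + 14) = g^5 - 8*g^4 - 4*g^3 + 86*g^2 - 45*g - 126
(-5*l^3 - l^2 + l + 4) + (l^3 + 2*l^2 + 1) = -4*l^3 + l^2 + l + 5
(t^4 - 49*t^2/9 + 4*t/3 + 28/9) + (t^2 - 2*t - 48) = t^4 - 40*t^2/9 - 2*t/3 - 404/9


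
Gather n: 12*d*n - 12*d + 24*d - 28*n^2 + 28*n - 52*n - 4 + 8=12*d - 28*n^2 + n*(12*d - 24) + 4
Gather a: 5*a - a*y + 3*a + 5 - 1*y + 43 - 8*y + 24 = a*(8 - y) - 9*y + 72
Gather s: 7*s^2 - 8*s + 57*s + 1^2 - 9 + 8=7*s^2 + 49*s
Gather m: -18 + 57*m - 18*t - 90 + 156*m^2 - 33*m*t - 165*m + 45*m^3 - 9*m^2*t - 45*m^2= 45*m^3 + m^2*(111 - 9*t) + m*(-33*t - 108) - 18*t - 108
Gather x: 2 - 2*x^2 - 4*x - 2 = -2*x^2 - 4*x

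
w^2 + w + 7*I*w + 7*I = (w + 1)*(w + 7*I)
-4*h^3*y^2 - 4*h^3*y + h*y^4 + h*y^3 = y*(-2*h + y)*(2*h + y)*(h*y + h)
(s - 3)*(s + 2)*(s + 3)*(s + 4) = s^4 + 6*s^3 - s^2 - 54*s - 72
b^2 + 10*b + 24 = (b + 4)*(b + 6)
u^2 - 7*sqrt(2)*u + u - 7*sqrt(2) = (u + 1)*(u - 7*sqrt(2))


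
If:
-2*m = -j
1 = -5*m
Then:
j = -2/5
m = -1/5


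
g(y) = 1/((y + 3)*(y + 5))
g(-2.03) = 0.35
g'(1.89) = -0.01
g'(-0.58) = -0.06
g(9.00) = 0.01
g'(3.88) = -0.00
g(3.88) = 0.02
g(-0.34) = 0.08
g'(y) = -1/((y + 3)*(y + 5)^2) - 1/((y + 3)^2*(y + 5)) = 2*(-y - 4)/(y^4 + 16*y^3 + 94*y^2 + 240*y + 225)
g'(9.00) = 0.00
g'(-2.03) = -0.47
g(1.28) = 0.04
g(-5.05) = 9.76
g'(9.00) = 0.00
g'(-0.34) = -0.05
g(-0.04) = 0.07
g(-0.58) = 0.09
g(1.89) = 0.03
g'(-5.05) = 199.88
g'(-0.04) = -0.04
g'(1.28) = -0.01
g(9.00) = 0.01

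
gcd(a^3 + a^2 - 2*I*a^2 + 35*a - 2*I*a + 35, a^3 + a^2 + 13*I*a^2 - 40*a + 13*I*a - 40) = a^2 + a*(1 + 5*I) + 5*I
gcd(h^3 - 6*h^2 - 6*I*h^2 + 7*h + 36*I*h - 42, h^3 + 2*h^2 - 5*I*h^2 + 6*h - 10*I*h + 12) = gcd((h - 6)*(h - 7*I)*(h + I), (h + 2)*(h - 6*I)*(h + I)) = h + I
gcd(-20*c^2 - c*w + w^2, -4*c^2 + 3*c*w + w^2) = 4*c + w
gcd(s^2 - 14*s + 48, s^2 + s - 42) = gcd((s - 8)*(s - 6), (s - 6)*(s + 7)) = s - 6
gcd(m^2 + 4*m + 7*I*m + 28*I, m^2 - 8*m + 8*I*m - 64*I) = 1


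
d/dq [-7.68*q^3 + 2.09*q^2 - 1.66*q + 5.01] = -23.04*q^2 + 4.18*q - 1.66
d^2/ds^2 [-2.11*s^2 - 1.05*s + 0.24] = -4.22000000000000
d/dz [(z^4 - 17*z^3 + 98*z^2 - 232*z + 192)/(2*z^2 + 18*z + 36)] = (z^5 + 5*z^4 - 117*z^3 + 98*z^2 + 1572*z - 2952)/(z^4 + 18*z^3 + 117*z^2 + 324*z + 324)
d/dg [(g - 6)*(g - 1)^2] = (g - 1)*(3*g - 13)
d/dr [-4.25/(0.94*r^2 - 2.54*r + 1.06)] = (7.99*r - 10.795)/(0.94*r^2 - 2.54*r + 1.06)^2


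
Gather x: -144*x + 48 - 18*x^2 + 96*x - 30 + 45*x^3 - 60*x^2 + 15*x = 45*x^3 - 78*x^2 - 33*x + 18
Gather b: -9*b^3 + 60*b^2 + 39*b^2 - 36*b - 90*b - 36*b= -9*b^3 + 99*b^2 - 162*b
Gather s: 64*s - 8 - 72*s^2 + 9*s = -72*s^2 + 73*s - 8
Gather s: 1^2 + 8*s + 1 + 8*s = 16*s + 2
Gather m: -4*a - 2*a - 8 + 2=-6*a - 6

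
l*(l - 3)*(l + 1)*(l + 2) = l^4 - 7*l^2 - 6*l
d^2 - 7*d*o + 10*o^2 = (d - 5*o)*(d - 2*o)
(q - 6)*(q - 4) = q^2 - 10*q + 24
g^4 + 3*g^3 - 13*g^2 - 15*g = g*(g - 3)*(g + 1)*(g + 5)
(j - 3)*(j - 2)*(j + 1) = j^3 - 4*j^2 + j + 6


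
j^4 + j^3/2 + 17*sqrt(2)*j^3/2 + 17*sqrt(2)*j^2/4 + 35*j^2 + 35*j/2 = j*(j + 1/2)*(j + 7*sqrt(2)/2)*(j + 5*sqrt(2))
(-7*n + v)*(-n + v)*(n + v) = 7*n^3 - n^2*v - 7*n*v^2 + v^3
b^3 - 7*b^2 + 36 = (b - 6)*(b - 3)*(b + 2)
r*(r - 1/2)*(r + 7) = r^3 + 13*r^2/2 - 7*r/2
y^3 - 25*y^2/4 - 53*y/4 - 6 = (y - 8)*(y + 3/4)*(y + 1)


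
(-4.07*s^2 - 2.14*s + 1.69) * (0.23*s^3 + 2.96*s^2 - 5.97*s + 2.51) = -0.9361*s^5 - 12.5394*s^4 + 18.3522*s^3 + 7.5625*s^2 - 15.4607*s + 4.2419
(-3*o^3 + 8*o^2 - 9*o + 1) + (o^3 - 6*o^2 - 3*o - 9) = -2*o^3 + 2*o^2 - 12*o - 8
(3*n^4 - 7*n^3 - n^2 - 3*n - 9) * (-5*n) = -15*n^5 + 35*n^4 + 5*n^3 + 15*n^2 + 45*n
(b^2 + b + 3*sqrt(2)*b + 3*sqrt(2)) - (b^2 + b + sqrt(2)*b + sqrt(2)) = 2*sqrt(2)*b + 2*sqrt(2)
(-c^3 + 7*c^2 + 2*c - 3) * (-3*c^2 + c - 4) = 3*c^5 - 22*c^4 + 5*c^3 - 17*c^2 - 11*c + 12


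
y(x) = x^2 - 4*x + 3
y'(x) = 2*x - 4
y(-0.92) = 7.53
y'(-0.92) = -5.84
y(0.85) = 0.32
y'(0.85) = -2.30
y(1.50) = -0.75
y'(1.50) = -1.00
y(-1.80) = 13.44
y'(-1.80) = -7.60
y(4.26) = 4.11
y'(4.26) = 4.52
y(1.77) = -0.95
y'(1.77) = -0.46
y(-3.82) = 32.87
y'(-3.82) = -11.64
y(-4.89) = 46.47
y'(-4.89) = -13.78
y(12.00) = 99.00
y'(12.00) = 20.00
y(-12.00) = 195.00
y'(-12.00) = -28.00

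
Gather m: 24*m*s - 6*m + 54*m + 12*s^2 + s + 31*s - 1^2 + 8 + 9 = m*(24*s + 48) + 12*s^2 + 32*s + 16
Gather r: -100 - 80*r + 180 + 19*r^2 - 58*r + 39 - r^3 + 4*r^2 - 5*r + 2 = -r^3 + 23*r^2 - 143*r + 121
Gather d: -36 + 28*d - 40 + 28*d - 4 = 56*d - 80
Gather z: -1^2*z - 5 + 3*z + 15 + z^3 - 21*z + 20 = z^3 - 19*z + 30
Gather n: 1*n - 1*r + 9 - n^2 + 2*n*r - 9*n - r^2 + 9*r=-n^2 + n*(2*r - 8) - r^2 + 8*r + 9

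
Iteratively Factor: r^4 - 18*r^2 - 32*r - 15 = (r + 1)*(r^3 - r^2 - 17*r - 15) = (r + 1)^2*(r^2 - 2*r - 15) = (r + 1)^2*(r + 3)*(r - 5)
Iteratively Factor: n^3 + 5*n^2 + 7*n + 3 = (n + 3)*(n^2 + 2*n + 1) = (n + 1)*(n + 3)*(n + 1)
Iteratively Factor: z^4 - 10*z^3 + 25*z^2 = (z)*(z^3 - 10*z^2 + 25*z) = z*(z - 5)*(z^2 - 5*z) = z*(z - 5)^2*(z)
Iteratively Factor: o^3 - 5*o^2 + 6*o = (o - 3)*(o^2 - 2*o) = (o - 3)*(o - 2)*(o)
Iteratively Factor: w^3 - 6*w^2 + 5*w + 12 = (w - 4)*(w^2 - 2*w - 3) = (w - 4)*(w - 3)*(w + 1)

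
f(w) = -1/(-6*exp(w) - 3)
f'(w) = -6*exp(w)/(-6*exp(w) - 3)^2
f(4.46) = 0.00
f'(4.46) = -0.00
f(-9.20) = 0.33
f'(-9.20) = -0.00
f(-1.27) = 0.21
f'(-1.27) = -0.08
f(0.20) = 0.10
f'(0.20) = -0.07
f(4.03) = 0.00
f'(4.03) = -0.00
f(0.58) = 0.07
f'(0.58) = -0.06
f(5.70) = 0.00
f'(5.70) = -0.00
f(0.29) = 0.09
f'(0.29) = -0.07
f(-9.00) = 0.33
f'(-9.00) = 0.00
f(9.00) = 0.00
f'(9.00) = 0.00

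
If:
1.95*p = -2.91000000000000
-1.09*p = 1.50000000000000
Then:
No Solution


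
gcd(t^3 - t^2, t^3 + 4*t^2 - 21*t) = t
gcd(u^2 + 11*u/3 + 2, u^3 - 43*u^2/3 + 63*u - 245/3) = 1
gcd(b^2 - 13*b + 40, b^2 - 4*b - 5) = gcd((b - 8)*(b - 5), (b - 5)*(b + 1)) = b - 5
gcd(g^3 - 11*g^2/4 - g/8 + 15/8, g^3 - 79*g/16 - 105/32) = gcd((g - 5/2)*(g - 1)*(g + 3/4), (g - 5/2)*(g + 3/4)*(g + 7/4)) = g^2 - 7*g/4 - 15/8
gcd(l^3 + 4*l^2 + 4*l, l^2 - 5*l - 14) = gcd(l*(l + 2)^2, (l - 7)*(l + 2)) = l + 2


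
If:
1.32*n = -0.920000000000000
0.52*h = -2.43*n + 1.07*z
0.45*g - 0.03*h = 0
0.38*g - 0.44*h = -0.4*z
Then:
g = -0.19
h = -2.87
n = -0.70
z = -2.98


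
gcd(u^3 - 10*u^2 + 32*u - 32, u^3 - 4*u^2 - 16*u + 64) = u^2 - 8*u + 16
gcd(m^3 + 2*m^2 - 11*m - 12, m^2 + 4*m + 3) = m + 1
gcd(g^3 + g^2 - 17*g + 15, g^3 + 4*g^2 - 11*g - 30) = g^2 + 2*g - 15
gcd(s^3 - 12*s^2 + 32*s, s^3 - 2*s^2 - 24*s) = s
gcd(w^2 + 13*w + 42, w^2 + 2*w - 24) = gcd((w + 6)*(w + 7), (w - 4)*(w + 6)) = w + 6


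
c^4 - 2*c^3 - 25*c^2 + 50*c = c*(c - 5)*(c - 2)*(c + 5)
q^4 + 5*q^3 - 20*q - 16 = (q - 2)*(q + 1)*(q + 2)*(q + 4)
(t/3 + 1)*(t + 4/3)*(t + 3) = t^3/3 + 22*t^2/9 + 17*t/3 + 4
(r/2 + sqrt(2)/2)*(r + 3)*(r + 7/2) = r^3/2 + sqrt(2)*r^2/2 + 13*r^2/4 + 13*sqrt(2)*r/4 + 21*r/4 + 21*sqrt(2)/4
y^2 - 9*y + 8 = (y - 8)*(y - 1)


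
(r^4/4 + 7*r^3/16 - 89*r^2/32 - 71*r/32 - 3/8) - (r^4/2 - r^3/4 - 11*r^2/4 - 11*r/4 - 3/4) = -r^4/4 + 11*r^3/16 - r^2/32 + 17*r/32 + 3/8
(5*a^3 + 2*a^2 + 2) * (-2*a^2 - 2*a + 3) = -10*a^5 - 14*a^4 + 11*a^3 + 2*a^2 - 4*a + 6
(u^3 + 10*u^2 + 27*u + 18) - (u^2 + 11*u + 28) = u^3 + 9*u^2 + 16*u - 10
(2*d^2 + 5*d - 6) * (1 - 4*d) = -8*d^3 - 18*d^2 + 29*d - 6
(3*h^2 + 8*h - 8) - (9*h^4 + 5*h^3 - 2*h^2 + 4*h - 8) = -9*h^4 - 5*h^3 + 5*h^2 + 4*h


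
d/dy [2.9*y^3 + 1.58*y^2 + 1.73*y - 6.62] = 8.7*y^2 + 3.16*y + 1.73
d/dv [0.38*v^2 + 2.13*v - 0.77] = 0.76*v + 2.13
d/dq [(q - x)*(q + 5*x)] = 2*q + 4*x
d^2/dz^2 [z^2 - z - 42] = 2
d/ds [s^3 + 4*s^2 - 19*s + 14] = 3*s^2 + 8*s - 19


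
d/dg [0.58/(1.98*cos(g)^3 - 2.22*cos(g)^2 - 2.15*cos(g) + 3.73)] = (3.4452*cos(g)^2 - 2.5752*cos(g) - 1.247)*sin(g)/(1.98*cos(g)^3 - 2.22*cos(g)^2 - 2.15*cos(g) + 3.73)^2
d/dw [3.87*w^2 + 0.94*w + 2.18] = 7.74*w + 0.94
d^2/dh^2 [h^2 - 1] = 2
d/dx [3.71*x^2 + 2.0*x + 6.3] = 7.42*x + 2.0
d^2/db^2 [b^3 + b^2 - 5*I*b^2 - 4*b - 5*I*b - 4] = 6*b + 2 - 10*I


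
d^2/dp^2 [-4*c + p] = 0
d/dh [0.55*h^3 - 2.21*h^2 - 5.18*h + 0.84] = 1.65*h^2 - 4.42*h - 5.18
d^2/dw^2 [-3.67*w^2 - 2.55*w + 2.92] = -7.34000000000000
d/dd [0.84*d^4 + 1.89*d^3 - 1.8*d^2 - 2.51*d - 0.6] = 3.36*d^3 + 5.67*d^2 - 3.6*d - 2.51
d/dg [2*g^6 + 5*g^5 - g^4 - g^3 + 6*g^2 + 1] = g*(12*g^4 + 25*g^3 - 4*g^2 - 3*g + 12)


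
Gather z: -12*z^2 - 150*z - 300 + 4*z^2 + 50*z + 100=-8*z^2 - 100*z - 200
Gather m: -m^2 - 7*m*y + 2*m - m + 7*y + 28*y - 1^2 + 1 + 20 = -m^2 + m*(1 - 7*y) + 35*y + 20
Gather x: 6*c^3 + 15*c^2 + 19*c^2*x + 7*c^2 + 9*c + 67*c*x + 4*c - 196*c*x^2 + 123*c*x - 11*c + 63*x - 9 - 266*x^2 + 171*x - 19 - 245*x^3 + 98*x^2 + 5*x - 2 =6*c^3 + 22*c^2 + 2*c - 245*x^3 + x^2*(-196*c - 168) + x*(19*c^2 + 190*c + 239) - 30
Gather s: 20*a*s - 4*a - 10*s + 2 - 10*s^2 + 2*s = -4*a - 10*s^2 + s*(20*a - 8) + 2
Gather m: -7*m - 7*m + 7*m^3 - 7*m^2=7*m^3 - 7*m^2 - 14*m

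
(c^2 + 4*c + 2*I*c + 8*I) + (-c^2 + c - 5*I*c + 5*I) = 5*c - 3*I*c + 13*I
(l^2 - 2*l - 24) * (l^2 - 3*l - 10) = l^4 - 5*l^3 - 28*l^2 + 92*l + 240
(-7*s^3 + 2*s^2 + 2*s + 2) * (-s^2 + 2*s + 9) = 7*s^5 - 16*s^4 - 61*s^3 + 20*s^2 + 22*s + 18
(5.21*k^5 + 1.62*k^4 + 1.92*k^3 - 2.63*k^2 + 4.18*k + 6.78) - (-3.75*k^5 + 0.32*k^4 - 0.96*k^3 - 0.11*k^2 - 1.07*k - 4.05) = 8.96*k^5 + 1.3*k^4 + 2.88*k^3 - 2.52*k^2 + 5.25*k + 10.83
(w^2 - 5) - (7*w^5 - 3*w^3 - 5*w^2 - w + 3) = -7*w^5 + 3*w^3 + 6*w^2 + w - 8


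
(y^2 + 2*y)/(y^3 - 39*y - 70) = y/(y^2 - 2*y - 35)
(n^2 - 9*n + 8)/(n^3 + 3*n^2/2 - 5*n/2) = 2*(n - 8)/(n*(2*n + 5))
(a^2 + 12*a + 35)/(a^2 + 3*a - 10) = (a + 7)/(a - 2)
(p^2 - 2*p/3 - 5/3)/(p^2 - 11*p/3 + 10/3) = (p + 1)/(p - 2)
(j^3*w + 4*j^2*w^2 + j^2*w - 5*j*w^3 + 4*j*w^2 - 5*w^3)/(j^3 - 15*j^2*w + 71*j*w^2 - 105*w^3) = w*(j^3 + 4*j^2*w + j^2 - 5*j*w^2 + 4*j*w - 5*w^2)/(j^3 - 15*j^2*w + 71*j*w^2 - 105*w^3)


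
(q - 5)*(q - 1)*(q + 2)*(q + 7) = q^4 + 3*q^3 - 35*q^2 - 39*q + 70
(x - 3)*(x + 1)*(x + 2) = x^3 - 7*x - 6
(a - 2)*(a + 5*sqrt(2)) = a^2 - 2*a + 5*sqrt(2)*a - 10*sqrt(2)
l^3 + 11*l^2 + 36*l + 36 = (l + 2)*(l + 3)*(l + 6)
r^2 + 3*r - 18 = (r - 3)*(r + 6)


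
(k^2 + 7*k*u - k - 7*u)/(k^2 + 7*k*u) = (k - 1)/k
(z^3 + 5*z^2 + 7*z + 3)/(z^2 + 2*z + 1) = z + 3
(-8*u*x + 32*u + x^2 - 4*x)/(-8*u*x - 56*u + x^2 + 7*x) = (x - 4)/(x + 7)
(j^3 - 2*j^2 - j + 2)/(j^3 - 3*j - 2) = (j - 1)/(j + 1)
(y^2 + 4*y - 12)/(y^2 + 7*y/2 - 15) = 2*(y - 2)/(2*y - 5)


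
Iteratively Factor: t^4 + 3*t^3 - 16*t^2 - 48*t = (t)*(t^3 + 3*t^2 - 16*t - 48) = t*(t + 3)*(t^2 - 16) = t*(t - 4)*(t + 3)*(t + 4)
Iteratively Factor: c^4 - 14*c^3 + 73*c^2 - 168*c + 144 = (c - 4)*(c^3 - 10*c^2 + 33*c - 36) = (c - 4)*(c - 3)*(c^2 - 7*c + 12) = (c - 4)*(c - 3)^2*(c - 4)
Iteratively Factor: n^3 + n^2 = (n)*(n^2 + n) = n^2*(n + 1)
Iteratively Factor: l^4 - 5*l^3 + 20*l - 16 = (l + 2)*(l^3 - 7*l^2 + 14*l - 8) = (l - 4)*(l + 2)*(l^2 - 3*l + 2) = (l - 4)*(l - 1)*(l + 2)*(l - 2)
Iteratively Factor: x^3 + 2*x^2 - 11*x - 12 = (x + 1)*(x^2 + x - 12) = (x - 3)*(x + 1)*(x + 4)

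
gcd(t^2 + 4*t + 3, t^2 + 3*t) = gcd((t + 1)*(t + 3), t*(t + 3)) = t + 3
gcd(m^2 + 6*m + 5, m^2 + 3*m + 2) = m + 1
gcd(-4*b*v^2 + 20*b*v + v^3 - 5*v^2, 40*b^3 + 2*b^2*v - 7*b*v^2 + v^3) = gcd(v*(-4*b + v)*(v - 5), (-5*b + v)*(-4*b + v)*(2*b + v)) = -4*b + v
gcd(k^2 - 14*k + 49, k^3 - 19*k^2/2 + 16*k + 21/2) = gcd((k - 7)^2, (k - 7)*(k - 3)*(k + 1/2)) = k - 7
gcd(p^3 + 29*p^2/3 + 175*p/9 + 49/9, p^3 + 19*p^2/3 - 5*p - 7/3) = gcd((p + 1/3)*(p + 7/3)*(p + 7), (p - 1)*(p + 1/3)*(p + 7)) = p^2 + 22*p/3 + 7/3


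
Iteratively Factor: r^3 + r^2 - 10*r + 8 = (r - 2)*(r^2 + 3*r - 4) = (r - 2)*(r + 4)*(r - 1)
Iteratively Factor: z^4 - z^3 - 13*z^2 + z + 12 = (z - 4)*(z^3 + 3*z^2 - z - 3) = (z - 4)*(z - 1)*(z^2 + 4*z + 3) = (z - 4)*(z - 1)*(z + 3)*(z + 1)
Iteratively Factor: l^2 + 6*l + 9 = (l + 3)*(l + 3)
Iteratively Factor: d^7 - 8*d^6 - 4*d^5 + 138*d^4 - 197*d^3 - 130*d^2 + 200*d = (d + 1)*(d^6 - 9*d^5 + 5*d^4 + 133*d^3 - 330*d^2 + 200*d) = (d - 2)*(d + 1)*(d^5 - 7*d^4 - 9*d^3 + 115*d^2 - 100*d) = (d - 5)*(d - 2)*(d + 1)*(d^4 - 2*d^3 - 19*d^2 + 20*d) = (d - 5)*(d - 2)*(d + 1)*(d + 4)*(d^3 - 6*d^2 + 5*d) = (d - 5)^2*(d - 2)*(d + 1)*(d + 4)*(d^2 - d) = d*(d - 5)^2*(d - 2)*(d + 1)*(d + 4)*(d - 1)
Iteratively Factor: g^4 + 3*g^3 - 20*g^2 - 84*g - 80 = (g + 4)*(g^3 - g^2 - 16*g - 20) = (g - 5)*(g + 4)*(g^2 + 4*g + 4) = (g - 5)*(g + 2)*(g + 4)*(g + 2)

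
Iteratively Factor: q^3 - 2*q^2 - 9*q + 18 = (q - 2)*(q^2 - 9) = (q - 3)*(q - 2)*(q + 3)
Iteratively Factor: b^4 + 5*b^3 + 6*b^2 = (b)*(b^3 + 5*b^2 + 6*b) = b^2*(b^2 + 5*b + 6) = b^2*(b + 3)*(b + 2)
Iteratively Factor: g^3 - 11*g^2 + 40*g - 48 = (g - 3)*(g^2 - 8*g + 16) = (g - 4)*(g - 3)*(g - 4)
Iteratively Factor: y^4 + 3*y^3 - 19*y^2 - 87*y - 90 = (y + 3)*(y^3 - 19*y - 30) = (y - 5)*(y + 3)*(y^2 + 5*y + 6) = (y - 5)*(y + 3)^2*(y + 2)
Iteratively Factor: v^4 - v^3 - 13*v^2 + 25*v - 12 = (v + 4)*(v^3 - 5*v^2 + 7*v - 3) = (v - 1)*(v + 4)*(v^2 - 4*v + 3) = (v - 1)^2*(v + 4)*(v - 3)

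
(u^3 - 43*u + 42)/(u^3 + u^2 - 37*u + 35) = (u - 6)/(u - 5)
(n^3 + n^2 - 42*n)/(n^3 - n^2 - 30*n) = (n + 7)/(n + 5)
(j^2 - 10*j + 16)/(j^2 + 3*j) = (j^2 - 10*j + 16)/(j*(j + 3))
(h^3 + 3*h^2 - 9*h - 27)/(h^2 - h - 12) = (h^2 - 9)/(h - 4)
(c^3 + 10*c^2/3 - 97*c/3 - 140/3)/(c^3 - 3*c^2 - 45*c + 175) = (c + 4/3)/(c - 5)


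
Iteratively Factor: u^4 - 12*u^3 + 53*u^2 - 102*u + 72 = (u - 3)*(u^3 - 9*u^2 + 26*u - 24) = (u - 3)^2*(u^2 - 6*u + 8) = (u - 4)*(u - 3)^2*(u - 2)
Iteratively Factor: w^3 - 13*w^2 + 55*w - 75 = (w - 3)*(w^2 - 10*w + 25) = (w - 5)*(w - 3)*(w - 5)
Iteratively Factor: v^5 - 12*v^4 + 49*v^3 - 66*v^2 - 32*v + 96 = (v + 1)*(v^4 - 13*v^3 + 62*v^2 - 128*v + 96) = (v - 3)*(v + 1)*(v^3 - 10*v^2 + 32*v - 32) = (v - 4)*(v - 3)*(v + 1)*(v^2 - 6*v + 8) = (v - 4)*(v - 3)*(v - 2)*(v + 1)*(v - 4)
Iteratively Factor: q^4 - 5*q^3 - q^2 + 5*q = (q - 5)*(q^3 - q) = q*(q - 5)*(q^2 - 1) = q*(q - 5)*(q + 1)*(q - 1)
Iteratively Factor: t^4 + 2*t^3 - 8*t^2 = (t + 4)*(t^3 - 2*t^2) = t*(t + 4)*(t^2 - 2*t) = t*(t - 2)*(t + 4)*(t)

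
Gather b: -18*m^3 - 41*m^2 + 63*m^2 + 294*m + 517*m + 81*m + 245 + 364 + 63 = -18*m^3 + 22*m^2 + 892*m + 672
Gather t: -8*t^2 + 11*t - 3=-8*t^2 + 11*t - 3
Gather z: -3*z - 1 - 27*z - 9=-30*z - 10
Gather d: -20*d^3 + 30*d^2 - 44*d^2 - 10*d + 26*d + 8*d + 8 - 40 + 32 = -20*d^3 - 14*d^2 + 24*d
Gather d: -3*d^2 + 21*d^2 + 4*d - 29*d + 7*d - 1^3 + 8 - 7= 18*d^2 - 18*d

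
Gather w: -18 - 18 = -36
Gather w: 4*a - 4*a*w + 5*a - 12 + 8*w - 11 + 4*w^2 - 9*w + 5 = 9*a + 4*w^2 + w*(-4*a - 1) - 18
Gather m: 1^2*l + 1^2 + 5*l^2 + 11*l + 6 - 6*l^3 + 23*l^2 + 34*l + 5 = -6*l^3 + 28*l^2 + 46*l + 12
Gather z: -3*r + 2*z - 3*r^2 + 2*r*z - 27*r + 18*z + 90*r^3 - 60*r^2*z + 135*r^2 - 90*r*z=90*r^3 + 132*r^2 - 30*r + z*(-60*r^2 - 88*r + 20)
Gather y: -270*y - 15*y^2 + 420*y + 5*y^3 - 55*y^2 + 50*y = 5*y^3 - 70*y^2 + 200*y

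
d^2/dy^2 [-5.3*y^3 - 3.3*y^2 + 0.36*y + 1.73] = -31.8*y - 6.6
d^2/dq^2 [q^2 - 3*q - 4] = 2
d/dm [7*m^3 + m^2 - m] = 21*m^2 + 2*m - 1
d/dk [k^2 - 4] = 2*k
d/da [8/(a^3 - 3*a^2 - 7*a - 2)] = 8*(-3*a^2 + 6*a + 7)/(-a^3 + 3*a^2 + 7*a + 2)^2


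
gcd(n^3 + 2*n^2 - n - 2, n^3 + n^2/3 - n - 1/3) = n^2 - 1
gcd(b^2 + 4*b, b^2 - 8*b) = b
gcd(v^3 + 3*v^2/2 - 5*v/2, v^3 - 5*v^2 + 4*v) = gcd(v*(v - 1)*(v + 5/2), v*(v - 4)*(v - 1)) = v^2 - v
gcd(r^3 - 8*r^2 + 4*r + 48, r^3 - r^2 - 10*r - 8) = r^2 - 2*r - 8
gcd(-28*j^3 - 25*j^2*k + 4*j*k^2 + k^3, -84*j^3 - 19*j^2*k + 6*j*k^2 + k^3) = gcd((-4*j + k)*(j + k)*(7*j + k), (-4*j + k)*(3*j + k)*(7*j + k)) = 28*j^2 - 3*j*k - k^2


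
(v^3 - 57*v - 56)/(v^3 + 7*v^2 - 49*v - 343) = (v^2 - 7*v - 8)/(v^2 - 49)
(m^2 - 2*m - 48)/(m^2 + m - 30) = (m - 8)/(m - 5)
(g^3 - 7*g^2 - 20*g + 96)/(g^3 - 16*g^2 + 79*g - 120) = (g + 4)/(g - 5)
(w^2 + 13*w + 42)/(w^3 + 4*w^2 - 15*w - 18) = (w + 7)/(w^2 - 2*w - 3)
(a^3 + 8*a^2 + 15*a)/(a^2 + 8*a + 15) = a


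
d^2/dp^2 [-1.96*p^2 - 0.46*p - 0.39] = -3.92000000000000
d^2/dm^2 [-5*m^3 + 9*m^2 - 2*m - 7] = 18 - 30*m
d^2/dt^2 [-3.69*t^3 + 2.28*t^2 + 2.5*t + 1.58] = 4.56 - 22.14*t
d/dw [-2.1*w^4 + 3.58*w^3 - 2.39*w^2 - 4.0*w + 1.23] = -8.4*w^3 + 10.74*w^2 - 4.78*w - 4.0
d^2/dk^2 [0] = 0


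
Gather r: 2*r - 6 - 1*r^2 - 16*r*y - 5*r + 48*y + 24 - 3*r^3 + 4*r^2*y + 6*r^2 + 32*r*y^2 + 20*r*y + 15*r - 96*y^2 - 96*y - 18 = -3*r^3 + r^2*(4*y + 5) + r*(32*y^2 + 4*y + 12) - 96*y^2 - 48*y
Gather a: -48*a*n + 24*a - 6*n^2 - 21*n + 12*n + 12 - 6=a*(24 - 48*n) - 6*n^2 - 9*n + 6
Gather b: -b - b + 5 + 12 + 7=24 - 2*b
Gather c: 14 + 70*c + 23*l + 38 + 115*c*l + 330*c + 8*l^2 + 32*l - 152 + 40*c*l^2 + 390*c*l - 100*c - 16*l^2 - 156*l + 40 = c*(40*l^2 + 505*l + 300) - 8*l^2 - 101*l - 60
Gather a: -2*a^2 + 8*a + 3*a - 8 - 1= -2*a^2 + 11*a - 9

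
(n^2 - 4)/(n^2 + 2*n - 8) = (n + 2)/(n + 4)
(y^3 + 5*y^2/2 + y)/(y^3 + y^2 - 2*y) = (y + 1/2)/(y - 1)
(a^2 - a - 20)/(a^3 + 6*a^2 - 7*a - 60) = (a - 5)/(a^2 + 2*a - 15)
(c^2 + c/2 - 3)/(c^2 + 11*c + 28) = (c^2 + c/2 - 3)/(c^2 + 11*c + 28)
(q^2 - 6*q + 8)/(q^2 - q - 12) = (q - 2)/(q + 3)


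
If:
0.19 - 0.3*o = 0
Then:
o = 0.63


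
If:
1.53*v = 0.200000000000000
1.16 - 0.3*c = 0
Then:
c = 3.87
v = 0.13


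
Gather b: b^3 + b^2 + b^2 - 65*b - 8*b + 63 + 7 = b^3 + 2*b^2 - 73*b + 70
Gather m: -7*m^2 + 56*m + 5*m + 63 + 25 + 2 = -7*m^2 + 61*m + 90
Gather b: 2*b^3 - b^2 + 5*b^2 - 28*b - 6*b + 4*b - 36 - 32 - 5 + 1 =2*b^3 + 4*b^2 - 30*b - 72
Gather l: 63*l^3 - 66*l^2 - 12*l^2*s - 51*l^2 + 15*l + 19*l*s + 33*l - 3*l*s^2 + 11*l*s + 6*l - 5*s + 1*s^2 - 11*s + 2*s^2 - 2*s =63*l^3 + l^2*(-12*s - 117) + l*(-3*s^2 + 30*s + 54) + 3*s^2 - 18*s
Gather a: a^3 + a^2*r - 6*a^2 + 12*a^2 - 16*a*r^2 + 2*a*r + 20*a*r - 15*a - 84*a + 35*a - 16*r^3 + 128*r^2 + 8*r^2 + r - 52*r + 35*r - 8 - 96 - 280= a^3 + a^2*(r + 6) + a*(-16*r^2 + 22*r - 64) - 16*r^3 + 136*r^2 - 16*r - 384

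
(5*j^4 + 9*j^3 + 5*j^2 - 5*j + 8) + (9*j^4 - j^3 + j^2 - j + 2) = 14*j^4 + 8*j^3 + 6*j^2 - 6*j + 10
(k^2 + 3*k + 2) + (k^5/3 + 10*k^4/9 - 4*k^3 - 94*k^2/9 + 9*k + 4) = k^5/3 + 10*k^4/9 - 4*k^3 - 85*k^2/9 + 12*k + 6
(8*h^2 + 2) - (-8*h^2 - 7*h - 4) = 16*h^2 + 7*h + 6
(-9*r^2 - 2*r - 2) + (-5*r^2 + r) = -14*r^2 - r - 2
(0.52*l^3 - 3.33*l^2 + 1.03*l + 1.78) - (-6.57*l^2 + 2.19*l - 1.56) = 0.52*l^3 + 3.24*l^2 - 1.16*l + 3.34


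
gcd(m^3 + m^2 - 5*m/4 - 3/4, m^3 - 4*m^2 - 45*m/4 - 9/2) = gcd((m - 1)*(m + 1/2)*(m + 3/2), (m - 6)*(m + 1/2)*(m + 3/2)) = m^2 + 2*m + 3/4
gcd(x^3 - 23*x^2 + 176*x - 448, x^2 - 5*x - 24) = x - 8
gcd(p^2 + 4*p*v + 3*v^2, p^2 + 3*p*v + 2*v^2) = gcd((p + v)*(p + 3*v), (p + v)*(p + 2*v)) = p + v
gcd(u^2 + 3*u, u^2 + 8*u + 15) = u + 3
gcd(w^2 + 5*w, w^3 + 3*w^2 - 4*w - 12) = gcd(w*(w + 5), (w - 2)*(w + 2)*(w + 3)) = 1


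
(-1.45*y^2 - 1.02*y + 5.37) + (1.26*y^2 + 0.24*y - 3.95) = -0.19*y^2 - 0.78*y + 1.42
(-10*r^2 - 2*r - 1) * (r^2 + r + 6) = -10*r^4 - 12*r^3 - 63*r^2 - 13*r - 6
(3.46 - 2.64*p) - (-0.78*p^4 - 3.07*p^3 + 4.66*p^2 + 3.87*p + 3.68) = 0.78*p^4 + 3.07*p^3 - 4.66*p^2 - 6.51*p - 0.22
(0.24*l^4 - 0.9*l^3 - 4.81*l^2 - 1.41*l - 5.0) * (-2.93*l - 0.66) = -0.7032*l^5 + 2.4786*l^4 + 14.6873*l^3 + 7.3059*l^2 + 15.5806*l + 3.3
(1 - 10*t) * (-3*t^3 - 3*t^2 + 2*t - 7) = 30*t^4 + 27*t^3 - 23*t^2 + 72*t - 7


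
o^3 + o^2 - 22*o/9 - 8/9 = (o - 4/3)*(o + 1/3)*(o + 2)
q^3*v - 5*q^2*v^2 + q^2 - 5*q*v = q*(q - 5*v)*(q*v + 1)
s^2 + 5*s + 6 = (s + 2)*(s + 3)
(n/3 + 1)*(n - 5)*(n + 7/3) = n^3/3 + n^2/9 - 59*n/9 - 35/3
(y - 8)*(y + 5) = y^2 - 3*y - 40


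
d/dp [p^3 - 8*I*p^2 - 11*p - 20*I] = 3*p^2 - 16*I*p - 11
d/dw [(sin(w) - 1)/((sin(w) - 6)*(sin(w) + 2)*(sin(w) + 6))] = (-2*sin(w)^3 + sin(w)^2 + 4*sin(w) - 108)*cos(w)/((sin(w) - 6)^2*(sin(w) + 2)^2*(sin(w) + 6)^2)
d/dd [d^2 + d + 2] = 2*d + 1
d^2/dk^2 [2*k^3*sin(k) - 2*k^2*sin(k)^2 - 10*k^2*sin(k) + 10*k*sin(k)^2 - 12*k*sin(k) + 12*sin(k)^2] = -2*k^3*sin(k) + 10*k^2*sin(k) + 12*k^2*cos(k) - 4*k^2*cos(2*k) + 24*k*sin(k) - 8*k*sin(2*k) - 40*k*cos(k) + 20*k*cos(2*k) - 20*sin(k) + 20*sin(2*k) - 24*cos(k) + 26*cos(2*k) - 2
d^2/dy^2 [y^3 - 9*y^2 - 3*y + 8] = 6*y - 18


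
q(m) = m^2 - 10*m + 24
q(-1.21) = 37.56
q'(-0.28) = -10.56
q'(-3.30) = -16.60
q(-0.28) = 26.88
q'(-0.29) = -10.58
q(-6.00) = 120.00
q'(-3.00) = -16.00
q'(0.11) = -9.78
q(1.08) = 14.37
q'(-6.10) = -22.20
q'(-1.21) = -12.42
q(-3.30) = 67.89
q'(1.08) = -7.84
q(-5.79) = 115.42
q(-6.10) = 122.21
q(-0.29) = 26.98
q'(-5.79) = -21.58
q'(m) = 2*m - 10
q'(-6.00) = -22.00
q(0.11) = 22.91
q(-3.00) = 63.00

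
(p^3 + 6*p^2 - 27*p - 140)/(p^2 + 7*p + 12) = (p^2 + 2*p - 35)/(p + 3)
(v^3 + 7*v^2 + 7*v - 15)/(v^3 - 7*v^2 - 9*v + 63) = (v^2 + 4*v - 5)/(v^2 - 10*v + 21)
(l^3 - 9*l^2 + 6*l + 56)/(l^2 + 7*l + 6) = (l^3 - 9*l^2 + 6*l + 56)/(l^2 + 7*l + 6)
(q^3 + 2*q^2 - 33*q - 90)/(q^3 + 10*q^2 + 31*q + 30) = (q - 6)/(q + 2)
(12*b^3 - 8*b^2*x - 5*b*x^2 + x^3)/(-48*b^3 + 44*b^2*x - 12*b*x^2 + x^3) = (-2*b^2 + b*x + x^2)/(8*b^2 - 6*b*x + x^2)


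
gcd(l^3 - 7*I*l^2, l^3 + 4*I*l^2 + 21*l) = l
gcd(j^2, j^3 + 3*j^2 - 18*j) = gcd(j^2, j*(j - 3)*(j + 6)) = j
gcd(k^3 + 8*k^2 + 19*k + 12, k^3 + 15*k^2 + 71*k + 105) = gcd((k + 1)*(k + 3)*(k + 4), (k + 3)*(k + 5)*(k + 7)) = k + 3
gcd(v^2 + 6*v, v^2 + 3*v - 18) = v + 6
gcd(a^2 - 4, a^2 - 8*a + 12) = a - 2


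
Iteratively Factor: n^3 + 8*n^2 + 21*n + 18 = (n + 3)*(n^2 + 5*n + 6) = (n + 2)*(n + 3)*(n + 3)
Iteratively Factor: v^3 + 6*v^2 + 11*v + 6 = (v + 1)*(v^2 + 5*v + 6) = (v + 1)*(v + 2)*(v + 3)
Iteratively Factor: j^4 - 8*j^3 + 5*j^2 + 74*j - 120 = (j - 2)*(j^3 - 6*j^2 - 7*j + 60) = (j - 4)*(j - 2)*(j^2 - 2*j - 15) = (j - 5)*(j - 4)*(j - 2)*(j + 3)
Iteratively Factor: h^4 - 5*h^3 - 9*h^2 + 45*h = (h - 5)*(h^3 - 9*h) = h*(h - 5)*(h^2 - 9) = h*(h - 5)*(h + 3)*(h - 3)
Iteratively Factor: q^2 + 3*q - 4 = (q - 1)*(q + 4)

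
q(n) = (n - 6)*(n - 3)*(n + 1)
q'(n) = (n - 6)*(n - 3) + (n - 6)*(n + 1) + (n - 3)*(n + 1) = 3*n^2 - 16*n + 9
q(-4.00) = -210.00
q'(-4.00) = 121.00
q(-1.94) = -36.87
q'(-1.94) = 51.33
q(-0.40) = 13.06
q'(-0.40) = 15.88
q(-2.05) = -42.69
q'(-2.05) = 54.41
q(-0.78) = 5.64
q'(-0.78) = 23.31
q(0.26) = 19.82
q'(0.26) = 5.04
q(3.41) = -4.68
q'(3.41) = -10.68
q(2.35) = 7.95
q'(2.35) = -12.03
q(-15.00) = -5292.00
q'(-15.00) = 924.00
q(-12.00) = -2970.00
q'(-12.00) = 633.00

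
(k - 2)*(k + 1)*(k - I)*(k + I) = k^4 - k^3 - k^2 - k - 2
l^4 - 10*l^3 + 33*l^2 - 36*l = l*(l - 4)*(l - 3)^2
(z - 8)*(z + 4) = z^2 - 4*z - 32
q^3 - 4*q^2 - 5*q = q*(q - 5)*(q + 1)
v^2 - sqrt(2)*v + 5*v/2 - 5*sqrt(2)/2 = (v + 5/2)*(v - sqrt(2))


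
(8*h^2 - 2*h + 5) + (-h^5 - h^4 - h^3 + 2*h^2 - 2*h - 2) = -h^5 - h^4 - h^3 + 10*h^2 - 4*h + 3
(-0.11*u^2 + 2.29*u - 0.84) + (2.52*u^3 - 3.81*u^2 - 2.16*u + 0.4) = 2.52*u^3 - 3.92*u^2 + 0.13*u - 0.44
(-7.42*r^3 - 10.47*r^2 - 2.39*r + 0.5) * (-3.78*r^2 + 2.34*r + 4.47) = 28.0476*r^5 + 22.2138*r^4 - 48.633*r^3 - 54.2835*r^2 - 9.5133*r + 2.235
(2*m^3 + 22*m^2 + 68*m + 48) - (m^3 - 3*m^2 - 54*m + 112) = m^3 + 25*m^2 + 122*m - 64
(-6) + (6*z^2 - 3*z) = 6*z^2 - 3*z - 6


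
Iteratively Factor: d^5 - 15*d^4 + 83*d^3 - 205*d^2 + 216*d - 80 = (d - 4)*(d^4 - 11*d^3 + 39*d^2 - 49*d + 20) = (d - 4)^2*(d^3 - 7*d^2 + 11*d - 5) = (d - 4)^2*(d - 1)*(d^2 - 6*d + 5) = (d - 5)*(d - 4)^2*(d - 1)*(d - 1)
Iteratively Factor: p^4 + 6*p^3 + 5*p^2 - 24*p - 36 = (p - 2)*(p^3 + 8*p^2 + 21*p + 18) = (p - 2)*(p + 2)*(p^2 + 6*p + 9) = (p - 2)*(p + 2)*(p + 3)*(p + 3)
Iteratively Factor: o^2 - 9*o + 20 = (o - 5)*(o - 4)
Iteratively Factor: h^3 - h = (h - 1)*(h^2 + h) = h*(h - 1)*(h + 1)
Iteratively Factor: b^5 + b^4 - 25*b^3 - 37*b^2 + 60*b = (b)*(b^4 + b^3 - 25*b^2 - 37*b + 60) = b*(b + 4)*(b^3 - 3*b^2 - 13*b + 15) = b*(b - 1)*(b + 4)*(b^2 - 2*b - 15) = b*(b - 1)*(b + 3)*(b + 4)*(b - 5)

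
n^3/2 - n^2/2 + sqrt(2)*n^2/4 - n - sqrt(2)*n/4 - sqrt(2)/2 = (n/2 + 1/2)*(n - 2)*(n + sqrt(2)/2)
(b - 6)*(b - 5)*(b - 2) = b^3 - 13*b^2 + 52*b - 60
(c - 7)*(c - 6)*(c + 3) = c^3 - 10*c^2 + 3*c + 126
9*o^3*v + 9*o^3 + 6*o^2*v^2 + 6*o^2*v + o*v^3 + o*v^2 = (3*o + v)^2*(o*v + o)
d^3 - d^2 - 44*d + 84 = (d - 6)*(d - 2)*(d + 7)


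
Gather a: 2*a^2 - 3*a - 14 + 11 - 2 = 2*a^2 - 3*a - 5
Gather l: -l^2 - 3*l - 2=-l^2 - 3*l - 2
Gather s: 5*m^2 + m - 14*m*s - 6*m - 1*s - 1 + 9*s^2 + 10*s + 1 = 5*m^2 - 5*m + 9*s^2 + s*(9 - 14*m)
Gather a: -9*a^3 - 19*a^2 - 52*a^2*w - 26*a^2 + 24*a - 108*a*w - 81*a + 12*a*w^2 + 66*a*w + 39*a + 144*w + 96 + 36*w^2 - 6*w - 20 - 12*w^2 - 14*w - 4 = -9*a^3 + a^2*(-52*w - 45) + a*(12*w^2 - 42*w - 18) + 24*w^2 + 124*w + 72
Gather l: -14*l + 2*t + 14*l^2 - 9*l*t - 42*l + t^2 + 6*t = 14*l^2 + l*(-9*t - 56) + t^2 + 8*t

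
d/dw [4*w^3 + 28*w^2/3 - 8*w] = 12*w^2 + 56*w/3 - 8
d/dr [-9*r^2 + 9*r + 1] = 9 - 18*r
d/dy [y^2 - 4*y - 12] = 2*y - 4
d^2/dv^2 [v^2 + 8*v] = 2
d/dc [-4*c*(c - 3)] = 12 - 8*c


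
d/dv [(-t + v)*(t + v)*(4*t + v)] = -t^2 + 8*t*v + 3*v^2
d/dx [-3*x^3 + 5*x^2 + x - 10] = -9*x^2 + 10*x + 1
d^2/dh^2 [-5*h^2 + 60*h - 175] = -10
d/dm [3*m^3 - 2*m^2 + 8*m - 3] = 9*m^2 - 4*m + 8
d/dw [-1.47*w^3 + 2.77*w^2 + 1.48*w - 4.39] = -4.41*w^2 + 5.54*w + 1.48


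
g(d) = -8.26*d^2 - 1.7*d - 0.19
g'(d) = -16.52*d - 1.7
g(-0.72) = -3.25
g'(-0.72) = 10.19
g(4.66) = -187.48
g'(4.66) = -78.68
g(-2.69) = -55.39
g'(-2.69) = 42.74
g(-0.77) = -3.78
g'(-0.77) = 11.02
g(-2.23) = -37.48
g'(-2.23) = 35.14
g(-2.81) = -60.63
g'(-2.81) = 44.72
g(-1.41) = -14.21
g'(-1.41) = 21.59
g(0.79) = -6.69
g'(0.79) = -14.75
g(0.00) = -0.19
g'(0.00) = -1.70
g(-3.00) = -69.43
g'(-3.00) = 47.86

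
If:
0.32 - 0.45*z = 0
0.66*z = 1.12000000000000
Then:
No Solution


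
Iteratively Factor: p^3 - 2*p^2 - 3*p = (p)*(p^2 - 2*p - 3) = p*(p - 3)*(p + 1)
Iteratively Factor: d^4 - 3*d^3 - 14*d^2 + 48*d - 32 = (d - 4)*(d^3 + d^2 - 10*d + 8) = (d - 4)*(d - 1)*(d^2 + 2*d - 8) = (d - 4)*(d - 2)*(d - 1)*(d + 4)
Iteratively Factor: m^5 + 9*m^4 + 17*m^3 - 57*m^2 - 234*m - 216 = (m - 3)*(m^4 + 12*m^3 + 53*m^2 + 102*m + 72) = (m - 3)*(m + 3)*(m^3 + 9*m^2 + 26*m + 24) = (m - 3)*(m + 3)^2*(m^2 + 6*m + 8) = (m - 3)*(m + 3)^2*(m + 4)*(m + 2)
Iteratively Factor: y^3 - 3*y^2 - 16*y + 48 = (y - 3)*(y^2 - 16) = (y - 3)*(y + 4)*(y - 4)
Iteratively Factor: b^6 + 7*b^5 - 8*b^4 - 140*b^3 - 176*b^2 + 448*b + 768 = (b - 2)*(b^5 + 9*b^4 + 10*b^3 - 120*b^2 - 416*b - 384) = (b - 4)*(b - 2)*(b^4 + 13*b^3 + 62*b^2 + 128*b + 96) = (b - 4)*(b - 2)*(b + 3)*(b^3 + 10*b^2 + 32*b + 32) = (b - 4)*(b - 2)*(b + 3)*(b + 4)*(b^2 + 6*b + 8) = (b - 4)*(b - 2)*(b + 2)*(b + 3)*(b + 4)*(b + 4)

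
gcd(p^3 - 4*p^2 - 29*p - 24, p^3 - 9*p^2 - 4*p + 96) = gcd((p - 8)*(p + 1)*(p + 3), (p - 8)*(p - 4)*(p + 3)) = p^2 - 5*p - 24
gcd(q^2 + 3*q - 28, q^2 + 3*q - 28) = q^2 + 3*q - 28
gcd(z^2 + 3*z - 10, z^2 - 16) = 1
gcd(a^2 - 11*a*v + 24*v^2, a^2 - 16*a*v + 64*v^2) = -a + 8*v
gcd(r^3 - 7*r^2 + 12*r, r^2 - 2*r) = r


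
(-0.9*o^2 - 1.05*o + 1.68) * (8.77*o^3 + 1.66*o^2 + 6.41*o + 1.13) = -7.893*o^5 - 10.7025*o^4 + 7.2216*o^3 - 4.9587*o^2 + 9.5823*o + 1.8984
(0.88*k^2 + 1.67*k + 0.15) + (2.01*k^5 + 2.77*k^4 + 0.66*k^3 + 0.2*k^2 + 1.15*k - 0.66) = 2.01*k^5 + 2.77*k^4 + 0.66*k^3 + 1.08*k^2 + 2.82*k - 0.51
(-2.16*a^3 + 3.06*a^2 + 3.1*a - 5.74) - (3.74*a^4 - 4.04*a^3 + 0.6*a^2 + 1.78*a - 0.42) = -3.74*a^4 + 1.88*a^3 + 2.46*a^2 + 1.32*a - 5.32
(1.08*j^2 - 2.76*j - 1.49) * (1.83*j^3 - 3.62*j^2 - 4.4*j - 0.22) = 1.9764*j^5 - 8.9604*j^4 + 2.5125*j^3 + 17.3002*j^2 + 7.1632*j + 0.3278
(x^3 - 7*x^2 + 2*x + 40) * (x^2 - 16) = x^5 - 7*x^4 - 14*x^3 + 152*x^2 - 32*x - 640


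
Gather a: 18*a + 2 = 18*a + 2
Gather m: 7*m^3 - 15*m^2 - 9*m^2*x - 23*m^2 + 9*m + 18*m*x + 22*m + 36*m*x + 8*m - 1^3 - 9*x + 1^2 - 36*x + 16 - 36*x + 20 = 7*m^3 + m^2*(-9*x - 38) + m*(54*x + 39) - 81*x + 36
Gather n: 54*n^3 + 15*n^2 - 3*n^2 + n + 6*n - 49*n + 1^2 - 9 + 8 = 54*n^3 + 12*n^2 - 42*n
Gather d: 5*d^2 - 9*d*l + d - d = 5*d^2 - 9*d*l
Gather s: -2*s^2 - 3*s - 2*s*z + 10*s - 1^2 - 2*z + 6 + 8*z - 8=-2*s^2 + s*(7 - 2*z) + 6*z - 3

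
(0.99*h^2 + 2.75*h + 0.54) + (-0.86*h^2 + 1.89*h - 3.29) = 0.13*h^2 + 4.64*h - 2.75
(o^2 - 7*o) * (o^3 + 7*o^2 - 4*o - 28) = o^5 - 53*o^3 + 196*o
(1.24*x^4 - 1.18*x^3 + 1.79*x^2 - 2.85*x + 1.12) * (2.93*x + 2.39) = 3.6332*x^5 - 0.4938*x^4 + 2.4245*x^3 - 4.0724*x^2 - 3.5299*x + 2.6768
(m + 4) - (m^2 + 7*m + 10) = -m^2 - 6*m - 6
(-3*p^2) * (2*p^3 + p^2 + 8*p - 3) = -6*p^5 - 3*p^4 - 24*p^3 + 9*p^2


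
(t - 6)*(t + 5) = t^2 - t - 30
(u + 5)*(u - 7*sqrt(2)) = u^2 - 7*sqrt(2)*u + 5*u - 35*sqrt(2)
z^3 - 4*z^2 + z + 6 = (z - 3)*(z - 2)*(z + 1)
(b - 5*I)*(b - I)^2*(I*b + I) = I*b^4 + 7*b^3 + I*b^3 + 7*b^2 - 11*I*b^2 - 5*b - 11*I*b - 5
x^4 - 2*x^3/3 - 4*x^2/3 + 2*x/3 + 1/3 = (x - 1)^2*(x + 1/3)*(x + 1)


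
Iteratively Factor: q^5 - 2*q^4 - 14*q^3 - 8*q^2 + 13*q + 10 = (q - 5)*(q^4 + 3*q^3 + q^2 - 3*q - 2) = (q - 5)*(q + 1)*(q^3 + 2*q^2 - q - 2) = (q - 5)*(q + 1)*(q + 2)*(q^2 - 1) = (q - 5)*(q - 1)*(q + 1)*(q + 2)*(q + 1)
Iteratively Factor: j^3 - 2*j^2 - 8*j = (j - 4)*(j^2 + 2*j) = (j - 4)*(j + 2)*(j)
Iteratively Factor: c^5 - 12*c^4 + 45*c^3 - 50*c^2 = (c)*(c^4 - 12*c^3 + 45*c^2 - 50*c) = c*(c - 5)*(c^3 - 7*c^2 + 10*c) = c^2*(c - 5)*(c^2 - 7*c + 10) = c^2*(c - 5)*(c - 2)*(c - 5)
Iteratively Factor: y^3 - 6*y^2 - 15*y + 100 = (y + 4)*(y^2 - 10*y + 25) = (y - 5)*(y + 4)*(y - 5)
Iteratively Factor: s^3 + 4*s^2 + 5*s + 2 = (s + 1)*(s^2 + 3*s + 2) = (s + 1)*(s + 2)*(s + 1)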